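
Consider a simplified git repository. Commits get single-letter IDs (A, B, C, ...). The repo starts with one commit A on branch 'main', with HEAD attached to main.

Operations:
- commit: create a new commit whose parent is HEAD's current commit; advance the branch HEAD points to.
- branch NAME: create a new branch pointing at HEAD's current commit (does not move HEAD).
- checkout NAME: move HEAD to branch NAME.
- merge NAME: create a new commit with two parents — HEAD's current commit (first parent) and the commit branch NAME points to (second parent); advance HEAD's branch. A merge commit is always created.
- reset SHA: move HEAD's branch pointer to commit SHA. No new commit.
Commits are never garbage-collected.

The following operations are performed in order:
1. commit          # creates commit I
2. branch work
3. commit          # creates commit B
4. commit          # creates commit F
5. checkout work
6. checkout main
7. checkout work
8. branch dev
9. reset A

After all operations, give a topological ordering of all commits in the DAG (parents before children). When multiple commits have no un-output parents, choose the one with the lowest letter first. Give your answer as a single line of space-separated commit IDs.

After op 1 (commit): HEAD=main@I [main=I]
After op 2 (branch): HEAD=main@I [main=I work=I]
After op 3 (commit): HEAD=main@B [main=B work=I]
After op 4 (commit): HEAD=main@F [main=F work=I]
After op 5 (checkout): HEAD=work@I [main=F work=I]
After op 6 (checkout): HEAD=main@F [main=F work=I]
After op 7 (checkout): HEAD=work@I [main=F work=I]
After op 8 (branch): HEAD=work@I [dev=I main=F work=I]
After op 9 (reset): HEAD=work@A [dev=I main=F work=A]
commit A: parents=[]
commit B: parents=['I']
commit F: parents=['B']
commit I: parents=['A']

Answer: A I B F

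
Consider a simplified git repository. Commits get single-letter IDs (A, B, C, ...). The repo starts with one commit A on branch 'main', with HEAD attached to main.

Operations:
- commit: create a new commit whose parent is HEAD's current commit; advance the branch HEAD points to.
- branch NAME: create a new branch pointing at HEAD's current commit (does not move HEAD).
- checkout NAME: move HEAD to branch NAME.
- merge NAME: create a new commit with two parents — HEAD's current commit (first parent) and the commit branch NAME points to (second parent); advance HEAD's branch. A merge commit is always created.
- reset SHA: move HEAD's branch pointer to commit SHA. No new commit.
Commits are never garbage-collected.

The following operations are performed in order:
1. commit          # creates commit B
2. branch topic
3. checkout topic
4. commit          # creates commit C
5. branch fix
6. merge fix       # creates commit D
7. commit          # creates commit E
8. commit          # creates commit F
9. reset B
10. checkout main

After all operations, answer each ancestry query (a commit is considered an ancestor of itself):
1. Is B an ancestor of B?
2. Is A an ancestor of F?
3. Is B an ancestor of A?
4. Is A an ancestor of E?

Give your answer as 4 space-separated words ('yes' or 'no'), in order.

After op 1 (commit): HEAD=main@B [main=B]
After op 2 (branch): HEAD=main@B [main=B topic=B]
After op 3 (checkout): HEAD=topic@B [main=B topic=B]
After op 4 (commit): HEAD=topic@C [main=B topic=C]
After op 5 (branch): HEAD=topic@C [fix=C main=B topic=C]
After op 6 (merge): HEAD=topic@D [fix=C main=B topic=D]
After op 7 (commit): HEAD=topic@E [fix=C main=B topic=E]
After op 8 (commit): HEAD=topic@F [fix=C main=B topic=F]
After op 9 (reset): HEAD=topic@B [fix=C main=B topic=B]
After op 10 (checkout): HEAD=main@B [fix=C main=B topic=B]
ancestors(B) = {A,B}; B in? yes
ancestors(F) = {A,B,C,D,E,F}; A in? yes
ancestors(A) = {A}; B in? no
ancestors(E) = {A,B,C,D,E}; A in? yes

Answer: yes yes no yes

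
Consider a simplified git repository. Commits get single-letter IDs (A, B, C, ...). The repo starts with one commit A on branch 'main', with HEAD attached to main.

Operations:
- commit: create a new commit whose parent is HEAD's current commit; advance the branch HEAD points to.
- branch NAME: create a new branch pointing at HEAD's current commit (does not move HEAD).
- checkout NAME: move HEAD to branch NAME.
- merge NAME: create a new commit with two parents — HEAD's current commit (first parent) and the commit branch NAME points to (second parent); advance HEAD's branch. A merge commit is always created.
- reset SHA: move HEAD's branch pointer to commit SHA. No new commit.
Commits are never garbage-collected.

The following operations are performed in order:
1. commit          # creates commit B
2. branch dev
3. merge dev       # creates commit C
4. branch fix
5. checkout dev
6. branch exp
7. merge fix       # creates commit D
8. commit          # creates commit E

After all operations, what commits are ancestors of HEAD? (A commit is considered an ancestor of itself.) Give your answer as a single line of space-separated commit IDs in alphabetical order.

Answer: A B C D E

Derivation:
After op 1 (commit): HEAD=main@B [main=B]
After op 2 (branch): HEAD=main@B [dev=B main=B]
After op 3 (merge): HEAD=main@C [dev=B main=C]
After op 4 (branch): HEAD=main@C [dev=B fix=C main=C]
After op 5 (checkout): HEAD=dev@B [dev=B fix=C main=C]
After op 6 (branch): HEAD=dev@B [dev=B exp=B fix=C main=C]
After op 7 (merge): HEAD=dev@D [dev=D exp=B fix=C main=C]
After op 8 (commit): HEAD=dev@E [dev=E exp=B fix=C main=C]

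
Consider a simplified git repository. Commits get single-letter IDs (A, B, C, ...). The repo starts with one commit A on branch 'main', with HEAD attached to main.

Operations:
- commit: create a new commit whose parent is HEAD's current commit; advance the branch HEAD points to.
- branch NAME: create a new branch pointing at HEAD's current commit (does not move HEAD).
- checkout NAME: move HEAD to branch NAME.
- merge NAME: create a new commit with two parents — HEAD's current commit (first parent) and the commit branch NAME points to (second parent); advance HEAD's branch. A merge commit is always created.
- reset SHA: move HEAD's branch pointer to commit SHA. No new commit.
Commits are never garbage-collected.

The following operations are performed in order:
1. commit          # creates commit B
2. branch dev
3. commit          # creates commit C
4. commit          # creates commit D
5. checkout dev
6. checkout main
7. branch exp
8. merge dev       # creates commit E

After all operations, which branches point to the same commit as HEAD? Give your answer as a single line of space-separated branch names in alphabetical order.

Answer: main

Derivation:
After op 1 (commit): HEAD=main@B [main=B]
After op 2 (branch): HEAD=main@B [dev=B main=B]
After op 3 (commit): HEAD=main@C [dev=B main=C]
After op 4 (commit): HEAD=main@D [dev=B main=D]
After op 5 (checkout): HEAD=dev@B [dev=B main=D]
After op 6 (checkout): HEAD=main@D [dev=B main=D]
After op 7 (branch): HEAD=main@D [dev=B exp=D main=D]
After op 8 (merge): HEAD=main@E [dev=B exp=D main=E]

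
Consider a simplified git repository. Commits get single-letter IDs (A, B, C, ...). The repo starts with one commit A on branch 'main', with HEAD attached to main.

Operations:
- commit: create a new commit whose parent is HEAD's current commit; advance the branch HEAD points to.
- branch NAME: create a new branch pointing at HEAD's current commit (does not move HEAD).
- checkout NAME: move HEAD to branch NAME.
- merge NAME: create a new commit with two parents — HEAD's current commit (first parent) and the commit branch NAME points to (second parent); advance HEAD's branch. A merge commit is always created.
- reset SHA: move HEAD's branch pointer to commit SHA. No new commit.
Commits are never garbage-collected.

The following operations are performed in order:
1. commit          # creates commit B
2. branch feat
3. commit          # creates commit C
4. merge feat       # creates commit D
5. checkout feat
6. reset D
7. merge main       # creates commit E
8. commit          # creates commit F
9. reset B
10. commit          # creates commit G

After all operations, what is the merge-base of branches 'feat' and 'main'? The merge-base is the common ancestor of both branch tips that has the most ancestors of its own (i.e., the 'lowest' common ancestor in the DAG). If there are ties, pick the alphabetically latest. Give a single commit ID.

After op 1 (commit): HEAD=main@B [main=B]
After op 2 (branch): HEAD=main@B [feat=B main=B]
After op 3 (commit): HEAD=main@C [feat=B main=C]
After op 4 (merge): HEAD=main@D [feat=B main=D]
After op 5 (checkout): HEAD=feat@B [feat=B main=D]
After op 6 (reset): HEAD=feat@D [feat=D main=D]
After op 7 (merge): HEAD=feat@E [feat=E main=D]
After op 8 (commit): HEAD=feat@F [feat=F main=D]
After op 9 (reset): HEAD=feat@B [feat=B main=D]
After op 10 (commit): HEAD=feat@G [feat=G main=D]
ancestors(feat=G): ['A', 'B', 'G']
ancestors(main=D): ['A', 'B', 'C', 'D']
common: ['A', 'B']

Answer: B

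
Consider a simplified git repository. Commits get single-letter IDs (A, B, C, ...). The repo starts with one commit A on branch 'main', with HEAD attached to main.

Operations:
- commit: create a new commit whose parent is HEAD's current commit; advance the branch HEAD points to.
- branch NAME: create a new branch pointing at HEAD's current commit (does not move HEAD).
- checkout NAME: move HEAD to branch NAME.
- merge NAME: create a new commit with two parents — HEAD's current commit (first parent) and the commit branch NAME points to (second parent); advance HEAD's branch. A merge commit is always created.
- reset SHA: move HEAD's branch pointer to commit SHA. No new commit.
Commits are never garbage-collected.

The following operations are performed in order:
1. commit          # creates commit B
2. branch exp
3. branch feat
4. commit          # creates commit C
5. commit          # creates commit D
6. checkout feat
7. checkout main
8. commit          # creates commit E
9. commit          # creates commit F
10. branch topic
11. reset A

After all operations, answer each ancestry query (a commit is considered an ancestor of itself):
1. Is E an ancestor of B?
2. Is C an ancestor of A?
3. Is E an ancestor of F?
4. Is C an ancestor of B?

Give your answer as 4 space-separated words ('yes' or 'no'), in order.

Answer: no no yes no

Derivation:
After op 1 (commit): HEAD=main@B [main=B]
After op 2 (branch): HEAD=main@B [exp=B main=B]
After op 3 (branch): HEAD=main@B [exp=B feat=B main=B]
After op 4 (commit): HEAD=main@C [exp=B feat=B main=C]
After op 5 (commit): HEAD=main@D [exp=B feat=B main=D]
After op 6 (checkout): HEAD=feat@B [exp=B feat=B main=D]
After op 7 (checkout): HEAD=main@D [exp=B feat=B main=D]
After op 8 (commit): HEAD=main@E [exp=B feat=B main=E]
After op 9 (commit): HEAD=main@F [exp=B feat=B main=F]
After op 10 (branch): HEAD=main@F [exp=B feat=B main=F topic=F]
After op 11 (reset): HEAD=main@A [exp=B feat=B main=A topic=F]
ancestors(B) = {A,B}; E in? no
ancestors(A) = {A}; C in? no
ancestors(F) = {A,B,C,D,E,F}; E in? yes
ancestors(B) = {A,B}; C in? no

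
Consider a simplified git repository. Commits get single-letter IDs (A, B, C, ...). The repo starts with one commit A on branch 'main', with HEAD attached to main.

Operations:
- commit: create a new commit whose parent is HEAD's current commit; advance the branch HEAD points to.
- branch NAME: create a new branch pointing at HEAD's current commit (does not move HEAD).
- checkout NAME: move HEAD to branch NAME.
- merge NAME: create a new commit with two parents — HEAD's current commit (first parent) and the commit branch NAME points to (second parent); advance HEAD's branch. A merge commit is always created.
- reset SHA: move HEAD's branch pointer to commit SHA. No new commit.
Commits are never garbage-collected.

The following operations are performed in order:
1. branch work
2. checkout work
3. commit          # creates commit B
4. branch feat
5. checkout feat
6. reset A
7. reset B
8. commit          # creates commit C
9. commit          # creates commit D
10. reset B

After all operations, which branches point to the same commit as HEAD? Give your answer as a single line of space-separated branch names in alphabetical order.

After op 1 (branch): HEAD=main@A [main=A work=A]
After op 2 (checkout): HEAD=work@A [main=A work=A]
After op 3 (commit): HEAD=work@B [main=A work=B]
After op 4 (branch): HEAD=work@B [feat=B main=A work=B]
After op 5 (checkout): HEAD=feat@B [feat=B main=A work=B]
After op 6 (reset): HEAD=feat@A [feat=A main=A work=B]
After op 7 (reset): HEAD=feat@B [feat=B main=A work=B]
After op 8 (commit): HEAD=feat@C [feat=C main=A work=B]
After op 9 (commit): HEAD=feat@D [feat=D main=A work=B]
After op 10 (reset): HEAD=feat@B [feat=B main=A work=B]

Answer: feat work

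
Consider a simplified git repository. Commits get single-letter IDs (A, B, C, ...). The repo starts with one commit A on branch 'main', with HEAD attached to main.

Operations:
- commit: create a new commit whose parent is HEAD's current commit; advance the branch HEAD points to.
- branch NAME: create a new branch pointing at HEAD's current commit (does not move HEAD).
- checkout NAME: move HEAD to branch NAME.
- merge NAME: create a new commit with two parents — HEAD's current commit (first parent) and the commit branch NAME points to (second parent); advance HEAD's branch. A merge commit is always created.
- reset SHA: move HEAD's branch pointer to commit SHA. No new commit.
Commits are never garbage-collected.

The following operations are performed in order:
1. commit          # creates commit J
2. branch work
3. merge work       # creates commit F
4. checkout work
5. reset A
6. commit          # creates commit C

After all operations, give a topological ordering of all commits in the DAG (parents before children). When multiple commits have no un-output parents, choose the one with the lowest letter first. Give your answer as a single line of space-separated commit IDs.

After op 1 (commit): HEAD=main@J [main=J]
After op 2 (branch): HEAD=main@J [main=J work=J]
After op 3 (merge): HEAD=main@F [main=F work=J]
After op 4 (checkout): HEAD=work@J [main=F work=J]
After op 5 (reset): HEAD=work@A [main=F work=A]
After op 6 (commit): HEAD=work@C [main=F work=C]
commit A: parents=[]
commit C: parents=['A']
commit F: parents=['J', 'J']
commit J: parents=['A']

Answer: A C J F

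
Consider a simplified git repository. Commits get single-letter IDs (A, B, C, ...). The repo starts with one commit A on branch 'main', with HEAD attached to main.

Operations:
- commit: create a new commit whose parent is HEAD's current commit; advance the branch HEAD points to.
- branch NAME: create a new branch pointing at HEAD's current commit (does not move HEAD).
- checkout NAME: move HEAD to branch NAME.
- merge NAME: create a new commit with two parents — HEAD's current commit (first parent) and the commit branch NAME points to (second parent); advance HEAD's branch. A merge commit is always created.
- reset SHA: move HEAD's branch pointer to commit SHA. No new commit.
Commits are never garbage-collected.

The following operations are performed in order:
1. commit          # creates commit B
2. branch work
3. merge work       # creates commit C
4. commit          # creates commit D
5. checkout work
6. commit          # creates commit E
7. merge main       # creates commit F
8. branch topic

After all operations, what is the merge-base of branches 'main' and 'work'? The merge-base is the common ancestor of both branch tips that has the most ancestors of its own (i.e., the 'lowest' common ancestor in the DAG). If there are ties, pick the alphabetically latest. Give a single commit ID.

After op 1 (commit): HEAD=main@B [main=B]
After op 2 (branch): HEAD=main@B [main=B work=B]
After op 3 (merge): HEAD=main@C [main=C work=B]
After op 4 (commit): HEAD=main@D [main=D work=B]
After op 5 (checkout): HEAD=work@B [main=D work=B]
After op 6 (commit): HEAD=work@E [main=D work=E]
After op 7 (merge): HEAD=work@F [main=D work=F]
After op 8 (branch): HEAD=work@F [main=D topic=F work=F]
ancestors(main=D): ['A', 'B', 'C', 'D']
ancestors(work=F): ['A', 'B', 'C', 'D', 'E', 'F']
common: ['A', 'B', 'C', 'D']

Answer: D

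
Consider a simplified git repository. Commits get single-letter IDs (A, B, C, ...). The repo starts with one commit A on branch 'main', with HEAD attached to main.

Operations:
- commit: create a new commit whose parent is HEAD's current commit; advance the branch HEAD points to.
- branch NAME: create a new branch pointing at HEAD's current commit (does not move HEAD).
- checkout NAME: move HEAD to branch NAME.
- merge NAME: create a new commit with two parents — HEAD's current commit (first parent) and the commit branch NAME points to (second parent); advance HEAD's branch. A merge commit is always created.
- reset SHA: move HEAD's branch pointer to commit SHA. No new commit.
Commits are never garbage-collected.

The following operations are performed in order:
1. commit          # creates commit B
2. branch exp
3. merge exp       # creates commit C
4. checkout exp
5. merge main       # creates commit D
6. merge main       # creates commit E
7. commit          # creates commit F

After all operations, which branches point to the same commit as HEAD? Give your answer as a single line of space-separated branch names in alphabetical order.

Answer: exp

Derivation:
After op 1 (commit): HEAD=main@B [main=B]
After op 2 (branch): HEAD=main@B [exp=B main=B]
After op 3 (merge): HEAD=main@C [exp=B main=C]
After op 4 (checkout): HEAD=exp@B [exp=B main=C]
After op 5 (merge): HEAD=exp@D [exp=D main=C]
After op 6 (merge): HEAD=exp@E [exp=E main=C]
After op 7 (commit): HEAD=exp@F [exp=F main=C]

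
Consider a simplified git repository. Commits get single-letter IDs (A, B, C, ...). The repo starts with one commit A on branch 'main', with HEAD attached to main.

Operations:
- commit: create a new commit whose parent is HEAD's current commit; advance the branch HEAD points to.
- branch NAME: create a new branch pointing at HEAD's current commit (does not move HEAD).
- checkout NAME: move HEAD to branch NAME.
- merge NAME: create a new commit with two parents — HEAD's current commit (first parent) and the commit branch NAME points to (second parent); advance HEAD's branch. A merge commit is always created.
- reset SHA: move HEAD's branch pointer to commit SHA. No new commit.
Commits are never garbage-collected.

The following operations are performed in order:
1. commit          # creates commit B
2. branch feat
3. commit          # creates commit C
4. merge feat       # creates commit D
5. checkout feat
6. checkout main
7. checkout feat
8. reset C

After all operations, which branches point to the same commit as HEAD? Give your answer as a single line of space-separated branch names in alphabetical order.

After op 1 (commit): HEAD=main@B [main=B]
After op 2 (branch): HEAD=main@B [feat=B main=B]
After op 3 (commit): HEAD=main@C [feat=B main=C]
After op 4 (merge): HEAD=main@D [feat=B main=D]
After op 5 (checkout): HEAD=feat@B [feat=B main=D]
After op 6 (checkout): HEAD=main@D [feat=B main=D]
After op 7 (checkout): HEAD=feat@B [feat=B main=D]
After op 8 (reset): HEAD=feat@C [feat=C main=D]

Answer: feat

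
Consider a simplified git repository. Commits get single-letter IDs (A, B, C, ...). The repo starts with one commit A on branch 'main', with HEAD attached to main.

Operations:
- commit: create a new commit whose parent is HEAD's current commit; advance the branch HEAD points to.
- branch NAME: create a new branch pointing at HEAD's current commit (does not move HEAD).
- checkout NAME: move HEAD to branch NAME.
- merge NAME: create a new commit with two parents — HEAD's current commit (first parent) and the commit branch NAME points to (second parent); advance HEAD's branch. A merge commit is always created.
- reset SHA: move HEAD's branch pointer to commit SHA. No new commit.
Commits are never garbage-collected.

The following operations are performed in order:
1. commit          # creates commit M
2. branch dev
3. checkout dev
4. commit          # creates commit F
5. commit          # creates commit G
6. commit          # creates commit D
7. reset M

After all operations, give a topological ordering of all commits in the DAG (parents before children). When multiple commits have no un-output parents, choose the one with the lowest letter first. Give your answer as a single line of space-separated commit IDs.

After op 1 (commit): HEAD=main@M [main=M]
After op 2 (branch): HEAD=main@M [dev=M main=M]
After op 3 (checkout): HEAD=dev@M [dev=M main=M]
After op 4 (commit): HEAD=dev@F [dev=F main=M]
After op 5 (commit): HEAD=dev@G [dev=G main=M]
After op 6 (commit): HEAD=dev@D [dev=D main=M]
After op 7 (reset): HEAD=dev@M [dev=M main=M]
commit A: parents=[]
commit D: parents=['G']
commit F: parents=['M']
commit G: parents=['F']
commit M: parents=['A']

Answer: A M F G D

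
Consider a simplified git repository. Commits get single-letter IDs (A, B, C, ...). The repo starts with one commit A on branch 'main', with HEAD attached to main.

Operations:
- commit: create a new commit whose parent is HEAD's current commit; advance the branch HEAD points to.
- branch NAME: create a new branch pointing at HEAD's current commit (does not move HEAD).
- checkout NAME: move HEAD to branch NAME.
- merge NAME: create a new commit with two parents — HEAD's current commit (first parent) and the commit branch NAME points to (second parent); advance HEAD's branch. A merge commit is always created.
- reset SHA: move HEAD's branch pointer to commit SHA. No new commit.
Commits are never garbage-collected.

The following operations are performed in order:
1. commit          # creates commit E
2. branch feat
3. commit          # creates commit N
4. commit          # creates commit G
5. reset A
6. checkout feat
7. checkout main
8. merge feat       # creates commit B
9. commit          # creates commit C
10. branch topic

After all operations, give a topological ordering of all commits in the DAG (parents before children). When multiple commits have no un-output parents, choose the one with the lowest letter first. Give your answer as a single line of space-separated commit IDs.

Answer: A E B C N G

Derivation:
After op 1 (commit): HEAD=main@E [main=E]
After op 2 (branch): HEAD=main@E [feat=E main=E]
After op 3 (commit): HEAD=main@N [feat=E main=N]
After op 4 (commit): HEAD=main@G [feat=E main=G]
After op 5 (reset): HEAD=main@A [feat=E main=A]
After op 6 (checkout): HEAD=feat@E [feat=E main=A]
After op 7 (checkout): HEAD=main@A [feat=E main=A]
After op 8 (merge): HEAD=main@B [feat=E main=B]
After op 9 (commit): HEAD=main@C [feat=E main=C]
After op 10 (branch): HEAD=main@C [feat=E main=C topic=C]
commit A: parents=[]
commit B: parents=['A', 'E']
commit C: parents=['B']
commit E: parents=['A']
commit G: parents=['N']
commit N: parents=['E']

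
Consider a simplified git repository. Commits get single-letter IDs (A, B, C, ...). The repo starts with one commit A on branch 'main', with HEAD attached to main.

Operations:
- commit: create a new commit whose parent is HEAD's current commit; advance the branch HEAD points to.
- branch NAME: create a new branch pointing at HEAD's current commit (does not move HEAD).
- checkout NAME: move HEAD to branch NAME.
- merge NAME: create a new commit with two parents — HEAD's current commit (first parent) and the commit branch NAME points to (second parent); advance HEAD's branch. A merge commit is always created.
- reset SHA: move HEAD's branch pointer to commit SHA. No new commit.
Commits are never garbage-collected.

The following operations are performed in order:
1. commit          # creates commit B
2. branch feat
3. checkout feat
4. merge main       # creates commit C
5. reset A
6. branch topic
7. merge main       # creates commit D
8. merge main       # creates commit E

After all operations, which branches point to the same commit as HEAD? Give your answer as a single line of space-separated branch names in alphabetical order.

After op 1 (commit): HEAD=main@B [main=B]
After op 2 (branch): HEAD=main@B [feat=B main=B]
After op 3 (checkout): HEAD=feat@B [feat=B main=B]
After op 4 (merge): HEAD=feat@C [feat=C main=B]
After op 5 (reset): HEAD=feat@A [feat=A main=B]
After op 6 (branch): HEAD=feat@A [feat=A main=B topic=A]
After op 7 (merge): HEAD=feat@D [feat=D main=B topic=A]
After op 8 (merge): HEAD=feat@E [feat=E main=B topic=A]

Answer: feat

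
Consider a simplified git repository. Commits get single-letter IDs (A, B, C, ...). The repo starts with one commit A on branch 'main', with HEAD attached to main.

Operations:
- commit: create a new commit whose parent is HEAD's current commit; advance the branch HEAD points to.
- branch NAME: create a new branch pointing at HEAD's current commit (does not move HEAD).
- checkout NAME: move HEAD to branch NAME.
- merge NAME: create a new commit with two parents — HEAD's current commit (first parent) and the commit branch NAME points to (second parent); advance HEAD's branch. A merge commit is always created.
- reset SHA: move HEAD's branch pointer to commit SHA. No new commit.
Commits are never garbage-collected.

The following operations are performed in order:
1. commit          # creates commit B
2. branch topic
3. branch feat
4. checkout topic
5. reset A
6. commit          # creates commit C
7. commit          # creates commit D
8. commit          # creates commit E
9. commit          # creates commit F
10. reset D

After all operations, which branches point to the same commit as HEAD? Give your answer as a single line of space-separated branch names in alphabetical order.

Answer: topic

Derivation:
After op 1 (commit): HEAD=main@B [main=B]
After op 2 (branch): HEAD=main@B [main=B topic=B]
After op 3 (branch): HEAD=main@B [feat=B main=B topic=B]
After op 4 (checkout): HEAD=topic@B [feat=B main=B topic=B]
After op 5 (reset): HEAD=topic@A [feat=B main=B topic=A]
After op 6 (commit): HEAD=topic@C [feat=B main=B topic=C]
After op 7 (commit): HEAD=topic@D [feat=B main=B topic=D]
After op 8 (commit): HEAD=topic@E [feat=B main=B topic=E]
After op 9 (commit): HEAD=topic@F [feat=B main=B topic=F]
After op 10 (reset): HEAD=topic@D [feat=B main=B topic=D]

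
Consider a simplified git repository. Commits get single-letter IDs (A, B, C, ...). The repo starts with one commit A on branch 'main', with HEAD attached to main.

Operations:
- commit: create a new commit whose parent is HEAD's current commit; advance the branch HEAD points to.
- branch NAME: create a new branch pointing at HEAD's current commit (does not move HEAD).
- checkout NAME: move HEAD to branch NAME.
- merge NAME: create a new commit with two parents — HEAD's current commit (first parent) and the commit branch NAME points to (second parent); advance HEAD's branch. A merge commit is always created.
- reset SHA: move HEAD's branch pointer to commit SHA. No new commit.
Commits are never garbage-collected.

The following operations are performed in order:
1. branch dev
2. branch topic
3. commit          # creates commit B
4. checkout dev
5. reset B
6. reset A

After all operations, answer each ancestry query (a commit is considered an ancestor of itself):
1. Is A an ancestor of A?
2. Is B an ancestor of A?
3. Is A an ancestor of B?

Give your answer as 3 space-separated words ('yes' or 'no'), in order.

After op 1 (branch): HEAD=main@A [dev=A main=A]
After op 2 (branch): HEAD=main@A [dev=A main=A topic=A]
After op 3 (commit): HEAD=main@B [dev=A main=B topic=A]
After op 4 (checkout): HEAD=dev@A [dev=A main=B topic=A]
After op 5 (reset): HEAD=dev@B [dev=B main=B topic=A]
After op 6 (reset): HEAD=dev@A [dev=A main=B topic=A]
ancestors(A) = {A}; A in? yes
ancestors(A) = {A}; B in? no
ancestors(B) = {A,B}; A in? yes

Answer: yes no yes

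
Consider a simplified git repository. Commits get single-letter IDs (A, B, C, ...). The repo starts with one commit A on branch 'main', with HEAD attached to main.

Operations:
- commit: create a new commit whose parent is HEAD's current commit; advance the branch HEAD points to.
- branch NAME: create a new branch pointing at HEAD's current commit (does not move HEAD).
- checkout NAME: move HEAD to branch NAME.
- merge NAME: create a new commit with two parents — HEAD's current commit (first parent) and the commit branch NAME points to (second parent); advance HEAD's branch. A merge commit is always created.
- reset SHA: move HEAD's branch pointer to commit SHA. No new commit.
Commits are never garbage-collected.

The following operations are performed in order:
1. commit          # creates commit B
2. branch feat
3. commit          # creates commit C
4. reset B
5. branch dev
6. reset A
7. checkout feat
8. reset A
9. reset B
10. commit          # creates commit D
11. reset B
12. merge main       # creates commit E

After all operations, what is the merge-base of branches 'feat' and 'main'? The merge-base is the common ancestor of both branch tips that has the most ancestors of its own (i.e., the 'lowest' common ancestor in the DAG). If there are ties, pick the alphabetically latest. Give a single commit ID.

Answer: A

Derivation:
After op 1 (commit): HEAD=main@B [main=B]
After op 2 (branch): HEAD=main@B [feat=B main=B]
After op 3 (commit): HEAD=main@C [feat=B main=C]
After op 4 (reset): HEAD=main@B [feat=B main=B]
After op 5 (branch): HEAD=main@B [dev=B feat=B main=B]
After op 6 (reset): HEAD=main@A [dev=B feat=B main=A]
After op 7 (checkout): HEAD=feat@B [dev=B feat=B main=A]
After op 8 (reset): HEAD=feat@A [dev=B feat=A main=A]
After op 9 (reset): HEAD=feat@B [dev=B feat=B main=A]
After op 10 (commit): HEAD=feat@D [dev=B feat=D main=A]
After op 11 (reset): HEAD=feat@B [dev=B feat=B main=A]
After op 12 (merge): HEAD=feat@E [dev=B feat=E main=A]
ancestors(feat=E): ['A', 'B', 'E']
ancestors(main=A): ['A']
common: ['A']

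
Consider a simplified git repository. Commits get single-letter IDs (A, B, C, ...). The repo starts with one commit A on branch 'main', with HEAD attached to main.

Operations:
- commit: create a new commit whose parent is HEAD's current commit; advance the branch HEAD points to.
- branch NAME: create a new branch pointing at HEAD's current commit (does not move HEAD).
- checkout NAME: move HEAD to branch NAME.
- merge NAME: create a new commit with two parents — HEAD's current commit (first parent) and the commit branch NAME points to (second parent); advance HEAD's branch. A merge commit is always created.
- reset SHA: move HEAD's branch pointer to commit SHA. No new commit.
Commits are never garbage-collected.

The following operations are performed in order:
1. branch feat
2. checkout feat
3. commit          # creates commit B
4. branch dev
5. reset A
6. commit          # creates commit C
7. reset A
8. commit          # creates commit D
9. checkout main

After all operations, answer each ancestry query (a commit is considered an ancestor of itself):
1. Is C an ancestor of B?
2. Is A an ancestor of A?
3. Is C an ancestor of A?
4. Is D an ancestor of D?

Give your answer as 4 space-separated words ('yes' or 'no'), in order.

After op 1 (branch): HEAD=main@A [feat=A main=A]
After op 2 (checkout): HEAD=feat@A [feat=A main=A]
After op 3 (commit): HEAD=feat@B [feat=B main=A]
After op 4 (branch): HEAD=feat@B [dev=B feat=B main=A]
After op 5 (reset): HEAD=feat@A [dev=B feat=A main=A]
After op 6 (commit): HEAD=feat@C [dev=B feat=C main=A]
After op 7 (reset): HEAD=feat@A [dev=B feat=A main=A]
After op 8 (commit): HEAD=feat@D [dev=B feat=D main=A]
After op 9 (checkout): HEAD=main@A [dev=B feat=D main=A]
ancestors(B) = {A,B}; C in? no
ancestors(A) = {A}; A in? yes
ancestors(A) = {A}; C in? no
ancestors(D) = {A,D}; D in? yes

Answer: no yes no yes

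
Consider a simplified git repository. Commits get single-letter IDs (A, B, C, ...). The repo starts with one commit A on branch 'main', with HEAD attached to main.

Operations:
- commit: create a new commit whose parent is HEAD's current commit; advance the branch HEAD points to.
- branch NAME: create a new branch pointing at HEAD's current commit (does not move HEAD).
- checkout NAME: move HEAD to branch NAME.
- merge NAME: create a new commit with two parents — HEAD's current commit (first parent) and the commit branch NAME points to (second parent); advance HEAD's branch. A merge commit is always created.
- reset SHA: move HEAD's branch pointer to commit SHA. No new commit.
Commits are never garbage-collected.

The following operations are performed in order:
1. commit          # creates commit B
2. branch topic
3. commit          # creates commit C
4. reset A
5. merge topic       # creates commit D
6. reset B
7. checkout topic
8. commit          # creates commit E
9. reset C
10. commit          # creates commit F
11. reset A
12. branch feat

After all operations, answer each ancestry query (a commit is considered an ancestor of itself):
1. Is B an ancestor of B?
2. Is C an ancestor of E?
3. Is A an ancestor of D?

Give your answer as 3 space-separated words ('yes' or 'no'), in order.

After op 1 (commit): HEAD=main@B [main=B]
After op 2 (branch): HEAD=main@B [main=B topic=B]
After op 3 (commit): HEAD=main@C [main=C topic=B]
After op 4 (reset): HEAD=main@A [main=A topic=B]
After op 5 (merge): HEAD=main@D [main=D topic=B]
After op 6 (reset): HEAD=main@B [main=B topic=B]
After op 7 (checkout): HEAD=topic@B [main=B topic=B]
After op 8 (commit): HEAD=topic@E [main=B topic=E]
After op 9 (reset): HEAD=topic@C [main=B topic=C]
After op 10 (commit): HEAD=topic@F [main=B topic=F]
After op 11 (reset): HEAD=topic@A [main=B topic=A]
After op 12 (branch): HEAD=topic@A [feat=A main=B topic=A]
ancestors(B) = {A,B}; B in? yes
ancestors(E) = {A,B,E}; C in? no
ancestors(D) = {A,B,D}; A in? yes

Answer: yes no yes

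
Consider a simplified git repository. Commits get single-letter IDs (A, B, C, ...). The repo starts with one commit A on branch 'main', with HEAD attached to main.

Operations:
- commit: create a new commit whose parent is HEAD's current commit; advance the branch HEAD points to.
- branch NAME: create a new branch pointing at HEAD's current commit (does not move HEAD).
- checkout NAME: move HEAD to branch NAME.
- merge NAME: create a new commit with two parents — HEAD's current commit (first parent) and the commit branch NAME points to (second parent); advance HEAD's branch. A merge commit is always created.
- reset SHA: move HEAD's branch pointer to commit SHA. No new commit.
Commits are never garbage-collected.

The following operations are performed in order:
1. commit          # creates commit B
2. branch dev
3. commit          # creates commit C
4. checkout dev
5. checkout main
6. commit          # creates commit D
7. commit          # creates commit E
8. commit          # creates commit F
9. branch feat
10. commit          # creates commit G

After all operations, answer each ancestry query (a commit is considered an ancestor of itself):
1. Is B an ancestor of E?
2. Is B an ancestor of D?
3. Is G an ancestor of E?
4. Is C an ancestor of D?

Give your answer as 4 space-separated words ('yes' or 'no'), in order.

Answer: yes yes no yes

Derivation:
After op 1 (commit): HEAD=main@B [main=B]
After op 2 (branch): HEAD=main@B [dev=B main=B]
After op 3 (commit): HEAD=main@C [dev=B main=C]
After op 4 (checkout): HEAD=dev@B [dev=B main=C]
After op 5 (checkout): HEAD=main@C [dev=B main=C]
After op 6 (commit): HEAD=main@D [dev=B main=D]
After op 7 (commit): HEAD=main@E [dev=B main=E]
After op 8 (commit): HEAD=main@F [dev=B main=F]
After op 9 (branch): HEAD=main@F [dev=B feat=F main=F]
After op 10 (commit): HEAD=main@G [dev=B feat=F main=G]
ancestors(E) = {A,B,C,D,E}; B in? yes
ancestors(D) = {A,B,C,D}; B in? yes
ancestors(E) = {A,B,C,D,E}; G in? no
ancestors(D) = {A,B,C,D}; C in? yes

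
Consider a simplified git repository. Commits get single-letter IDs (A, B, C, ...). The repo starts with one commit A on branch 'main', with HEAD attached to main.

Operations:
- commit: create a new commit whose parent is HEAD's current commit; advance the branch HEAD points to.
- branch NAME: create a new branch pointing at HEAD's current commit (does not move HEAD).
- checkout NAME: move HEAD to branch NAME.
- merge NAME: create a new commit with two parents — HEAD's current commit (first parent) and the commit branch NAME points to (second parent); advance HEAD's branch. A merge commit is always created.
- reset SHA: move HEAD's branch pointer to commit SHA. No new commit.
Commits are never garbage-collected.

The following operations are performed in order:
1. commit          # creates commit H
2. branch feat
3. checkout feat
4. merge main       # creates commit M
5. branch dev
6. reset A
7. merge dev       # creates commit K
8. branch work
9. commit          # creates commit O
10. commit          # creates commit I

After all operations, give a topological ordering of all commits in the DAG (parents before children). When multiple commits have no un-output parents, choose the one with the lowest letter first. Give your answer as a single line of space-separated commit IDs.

After op 1 (commit): HEAD=main@H [main=H]
After op 2 (branch): HEAD=main@H [feat=H main=H]
After op 3 (checkout): HEAD=feat@H [feat=H main=H]
After op 4 (merge): HEAD=feat@M [feat=M main=H]
After op 5 (branch): HEAD=feat@M [dev=M feat=M main=H]
After op 6 (reset): HEAD=feat@A [dev=M feat=A main=H]
After op 7 (merge): HEAD=feat@K [dev=M feat=K main=H]
After op 8 (branch): HEAD=feat@K [dev=M feat=K main=H work=K]
After op 9 (commit): HEAD=feat@O [dev=M feat=O main=H work=K]
After op 10 (commit): HEAD=feat@I [dev=M feat=I main=H work=K]
commit A: parents=[]
commit H: parents=['A']
commit I: parents=['O']
commit K: parents=['A', 'M']
commit M: parents=['H', 'H']
commit O: parents=['K']

Answer: A H M K O I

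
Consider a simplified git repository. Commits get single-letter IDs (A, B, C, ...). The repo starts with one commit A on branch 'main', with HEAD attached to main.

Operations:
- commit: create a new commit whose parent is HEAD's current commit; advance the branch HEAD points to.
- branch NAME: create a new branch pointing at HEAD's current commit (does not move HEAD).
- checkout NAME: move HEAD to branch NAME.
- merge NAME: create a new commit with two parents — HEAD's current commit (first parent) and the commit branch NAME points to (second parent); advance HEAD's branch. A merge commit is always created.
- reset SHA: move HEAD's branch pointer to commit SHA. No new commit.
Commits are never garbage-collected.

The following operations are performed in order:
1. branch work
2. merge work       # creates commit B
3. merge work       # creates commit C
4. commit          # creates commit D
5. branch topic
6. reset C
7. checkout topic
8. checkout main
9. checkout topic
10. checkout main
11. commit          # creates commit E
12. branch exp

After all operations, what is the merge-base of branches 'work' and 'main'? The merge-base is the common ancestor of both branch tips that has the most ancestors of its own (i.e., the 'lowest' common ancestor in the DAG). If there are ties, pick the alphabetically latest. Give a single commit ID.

Answer: A

Derivation:
After op 1 (branch): HEAD=main@A [main=A work=A]
After op 2 (merge): HEAD=main@B [main=B work=A]
After op 3 (merge): HEAD=main@C [main=C work=A]
After op 4 (commit): HEAD=main@D [main=D work=A]
After op 5 (branch): HEAD=main@D [main=D topic=D work=A]
After op 6 (reset): HEAD=main@C [main=C topic=D work=A]
After op 7 (checkout): HEAD=topic@D [main=C topic=D work=A]
After op 8 (checkout): HEAD=main@C [main=C topic=D work=A]
After op 9 (checkout): HEAD=topic@D [main=C topic=D work=A]
After op 10 (checkout): HEAD=main@C [main=C topic=D work=A]
After op 11 (commit): HEAD=main@E [main=E topic=D work=A]
After op 12 (branch): HEAD=main@E [exp=E main=E topic=D work=A]
ancestors(work=A): ['A']
ancestors(main=E): ['A', 'B', 'C', 'E']
common: ['A']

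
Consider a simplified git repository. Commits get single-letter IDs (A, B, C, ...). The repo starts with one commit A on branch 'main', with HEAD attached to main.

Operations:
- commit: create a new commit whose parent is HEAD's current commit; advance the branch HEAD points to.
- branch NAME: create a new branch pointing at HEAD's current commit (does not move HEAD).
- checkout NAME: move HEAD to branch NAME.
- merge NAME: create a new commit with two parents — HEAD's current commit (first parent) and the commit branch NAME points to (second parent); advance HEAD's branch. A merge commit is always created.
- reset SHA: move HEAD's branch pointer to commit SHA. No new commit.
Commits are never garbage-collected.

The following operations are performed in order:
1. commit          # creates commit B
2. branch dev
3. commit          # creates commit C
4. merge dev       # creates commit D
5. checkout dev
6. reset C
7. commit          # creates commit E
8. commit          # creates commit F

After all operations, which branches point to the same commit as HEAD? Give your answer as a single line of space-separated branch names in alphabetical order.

Answer: dev

Derivation:
After op 1 (commit): HEAD=main@B [main=B]
After op 2 (branch): HEAD=main@B [dev=B main=B]
After op 3 (commit): HEAD=main@C [dev=B main=C]
After op 4 (merge): HEAD=main@D [dev=B main=D]
After op 5 (checkout): HEAD=dev@B [dev=B main=D]
After op 6 (reset): HEAD=dev@C [dev=C main=D]
After op 7 (commit): HEAD=dev@E [dev=E main=D]
After op 8 (commit): HEAD=dev@F [dev=F main=D]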